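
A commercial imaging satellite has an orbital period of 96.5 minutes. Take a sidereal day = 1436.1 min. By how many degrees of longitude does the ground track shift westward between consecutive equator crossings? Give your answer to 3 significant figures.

T = 96.5 min = 5790.0 s.
During one orbit Earth rotates (5790.0 / 86166) × 360° = 24.19°.

24.2°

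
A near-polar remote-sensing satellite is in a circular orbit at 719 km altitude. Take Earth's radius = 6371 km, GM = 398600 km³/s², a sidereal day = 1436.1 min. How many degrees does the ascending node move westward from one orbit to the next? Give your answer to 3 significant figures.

24.8°

Semi-major axis a = 6371 + 719 = 7090 km. Period T = 2π√(a³/μ) = 2π√(7090³/398600) = 5941.3 s = 99.02 min.
During one orbit Earth rotates (5941.3 / 86166) × 360° = 24.82°.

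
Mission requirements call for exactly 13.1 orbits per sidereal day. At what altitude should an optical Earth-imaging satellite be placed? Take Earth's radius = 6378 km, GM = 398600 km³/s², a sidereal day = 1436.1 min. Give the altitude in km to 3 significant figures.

1210 km

Required period T = 86166 / 13.1 = 6577.6 s.
From T = 2π√(a³/μ): a = (μ T²/4π²)^(1/3) = (398600 × 6577.6² / 4π²)^(1/3) = 7588 km.
Altitude h = a − R = 7588 − 6378 = 1210 km.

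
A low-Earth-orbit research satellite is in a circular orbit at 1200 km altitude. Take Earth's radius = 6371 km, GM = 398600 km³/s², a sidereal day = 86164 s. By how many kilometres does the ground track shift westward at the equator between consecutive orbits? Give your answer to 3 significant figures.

Semi-major axis a = 6371 + 1200 = 7571 km. Period T = 2π√(a³/μ) = 2π√(7571³/398600) = 6556.0 s = 109.27 min.
During one orbit Earth rotates (6556.0 / 86164) × 360° = 27.39°.
At the equator that is 27.39° × (2π·6371/360) km/° = 27.39 × 111.2 = 3046 km.

3050 km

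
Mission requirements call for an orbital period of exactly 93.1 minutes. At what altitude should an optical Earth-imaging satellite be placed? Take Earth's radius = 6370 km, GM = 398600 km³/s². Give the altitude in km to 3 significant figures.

434 km

T = 93.1 min = 5586.0 s.
From T = 2π√(a³/μ): a = (μ T²/4π²)^(1/3) = (398600 × 5586.0² / 4π²)^(1/3) = 6804 km.
Altitude h = a − R = 6804 − 6370 = 434 km.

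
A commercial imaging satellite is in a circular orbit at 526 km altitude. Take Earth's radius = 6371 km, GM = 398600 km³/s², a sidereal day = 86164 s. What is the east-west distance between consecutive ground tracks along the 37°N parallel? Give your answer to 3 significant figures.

2120 km

Semi-major axis a = 6371 + 526 = 6897 km. Period T = 2π√(a³/μ) = 2π√(6897³/398600) = 5700.4 s = 95.01 min.
Node shift per orbit = (5700.4/86164) × 360° = 23.82°.
Equatorial spacing = 23.82 × 111.2 km/° = 2648 km.
At 37° latitude, spacing = 2648 × cos(37°) = 2115 km.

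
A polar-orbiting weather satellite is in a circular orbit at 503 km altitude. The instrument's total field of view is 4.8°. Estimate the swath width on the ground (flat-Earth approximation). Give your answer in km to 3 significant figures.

Half-angle = 4.8°/2 = 2.4°.
Swath width ≈ 2h·tan(θ/2) = 2 × 503 × tan(2.4°) = 42.2 km.

42.2 km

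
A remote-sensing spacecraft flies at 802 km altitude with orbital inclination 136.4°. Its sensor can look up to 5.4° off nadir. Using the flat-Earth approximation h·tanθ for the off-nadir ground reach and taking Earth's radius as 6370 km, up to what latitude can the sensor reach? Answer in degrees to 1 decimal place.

44.3°

Retrograde orbit: the ground track reaches ±(180° − i) = ±(180 − 136.4) = ±43.6°.
Sensor half-swath on the ground ≈ 802·tan(5.4°) = 76 km = 0.68° of latitude.
Maximum observable latitude ≈ 43.6 + 0.68 = 44.3°.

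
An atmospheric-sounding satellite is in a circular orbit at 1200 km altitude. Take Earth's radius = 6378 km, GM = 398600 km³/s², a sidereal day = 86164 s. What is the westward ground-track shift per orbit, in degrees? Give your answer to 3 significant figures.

Semi-major axis a = 6378 + 1200 = 7578 km. Period T = 2π√(a³/μ) = 2π√(7578³/398600) = 6565.1 s = 109.42 min.
During one orbit Earth rotates (6565.1 / 86164) × 360° = 27.43°.

27.4°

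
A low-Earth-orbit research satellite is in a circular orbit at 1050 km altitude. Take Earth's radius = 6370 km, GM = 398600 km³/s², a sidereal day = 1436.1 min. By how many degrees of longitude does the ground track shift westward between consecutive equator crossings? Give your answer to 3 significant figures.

Semi-major axis a = 6370 + 1050 = 7420 km. Period T = 2π√(a³/μ) = 2π√(7420³/398600) = 6360.9 s = 106.01 min.
During one orbit Earth rotates (6360.9 / 86166) × 360° = 26.58°.

26.6°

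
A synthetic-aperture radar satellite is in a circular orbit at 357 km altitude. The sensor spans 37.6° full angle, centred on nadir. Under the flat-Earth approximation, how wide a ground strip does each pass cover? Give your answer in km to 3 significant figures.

Half-angle = 37.6°/2 = 18.8°.
Swath width ≈ 2h·tan(θ/2) = 2 × 357 × tan(18.8°) = 243.1 km.

243 km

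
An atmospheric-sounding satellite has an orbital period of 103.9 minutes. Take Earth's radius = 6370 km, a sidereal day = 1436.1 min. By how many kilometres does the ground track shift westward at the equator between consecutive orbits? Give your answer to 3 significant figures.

2900 km

T = 103.9 min = 6234.0 s.
During one orbit Earth rotates (6234.0 / 86166) × 360° = 26.05°.
At the equator that is 26.05° × (2π·6370/360) km/° = 26.05 × 111.2 = 2896 km.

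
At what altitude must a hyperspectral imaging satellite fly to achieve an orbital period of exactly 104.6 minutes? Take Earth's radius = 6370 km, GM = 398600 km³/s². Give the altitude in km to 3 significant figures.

984 km

T = 104.6 min = 6276.0 s.
From T = 2π√(a³/μ): a = (μ T²/4π²)^(1/3) = (398600 × 6276.0² / 4π²)^(1/3) = 7354 km.
Altitude h = a − R = 7354 − 6370 = 984 km.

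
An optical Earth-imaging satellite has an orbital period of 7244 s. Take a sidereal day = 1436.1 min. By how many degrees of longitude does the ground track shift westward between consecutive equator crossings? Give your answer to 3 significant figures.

30.3°

During one orbit Earth rotates (7244.0 / 86166) × 360° = 30.27°.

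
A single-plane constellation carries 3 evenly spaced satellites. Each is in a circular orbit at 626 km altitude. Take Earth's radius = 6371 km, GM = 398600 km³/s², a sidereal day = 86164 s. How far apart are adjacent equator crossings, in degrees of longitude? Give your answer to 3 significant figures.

Semi-major axis a = 6371 + 626 = 6997 km. Period T = 2π√(a³/μ) = 2π√(6997³/398600) = 5824.8 s = 97.08 min.
Single-satellite node shift = (5824.8/86164) × 360° = 24.34°.
With 3 satellites evenly phased, successive equator crossings are 24.34/3 = 8.112° apart.

8.11°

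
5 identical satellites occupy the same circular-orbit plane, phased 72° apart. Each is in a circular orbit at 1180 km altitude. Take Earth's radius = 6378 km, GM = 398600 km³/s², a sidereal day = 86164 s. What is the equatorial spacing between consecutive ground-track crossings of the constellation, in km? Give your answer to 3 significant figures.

608 km

Semi-major axis a = 6378 + 1180 = 7558 km. Period T = 2π√(a³/μ) = 2π√(7558³/398600) = 6539.2 s = 108.99 min.
Single-satellite node shift = (6539.2/86164) × 360° = 27.32°.
With 5 satellites evenly phased, successive equator crossings are 27.32/5 = 5.464° apart.
That is 5.464 × 111.3 = 608 km at the equator.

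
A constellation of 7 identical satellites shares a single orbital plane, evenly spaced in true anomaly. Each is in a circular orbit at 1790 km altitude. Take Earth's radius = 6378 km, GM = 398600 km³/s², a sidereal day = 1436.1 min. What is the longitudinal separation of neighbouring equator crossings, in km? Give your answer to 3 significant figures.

Semi-major axis a = 6378 + 1790 = 8168 km. Period T = 2π√(a³/μ) = 2π√(8168³/398600) = 7346.6 s = 122.44 min.
Single-satellite node shift = (7346.6/86166) × 360° = 30.69°.
With 7 satellites evenly phased, successive equator crossings are 30.69/7 = 4.385° apart.
That is 4.385 × 111.3 = 488 km at the equator.

488 km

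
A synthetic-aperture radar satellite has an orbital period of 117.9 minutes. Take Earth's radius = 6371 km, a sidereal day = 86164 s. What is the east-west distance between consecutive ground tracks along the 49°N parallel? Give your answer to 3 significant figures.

T = 117.9 min = 7074.0 s.
Node shift per orbit = (7074.0/86164) × 360° = 29.56°.
Equatorial spacing = 29.56 × 111.2 km/° = 3286 km.
At 49° latitude, spacing = 3286 × cos(49°) = 2156 km.

2160 km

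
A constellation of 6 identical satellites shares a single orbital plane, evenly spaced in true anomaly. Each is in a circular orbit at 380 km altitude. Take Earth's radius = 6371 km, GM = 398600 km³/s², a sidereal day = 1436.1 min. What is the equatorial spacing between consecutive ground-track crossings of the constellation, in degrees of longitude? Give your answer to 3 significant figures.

3.84°

Semi-major axis a = 6371 + 380 = 6751 km. Period T = 2π√(a³/μ) = 2π√(6751³/398600) = 5520.3 s = 92.01 min.
Single-satellite node shift = (5520.3/86166) × 360° = 23.06°.
With 6 satellites evenly phased, successive equator crossings are 23.06/6 = 3.844° apart.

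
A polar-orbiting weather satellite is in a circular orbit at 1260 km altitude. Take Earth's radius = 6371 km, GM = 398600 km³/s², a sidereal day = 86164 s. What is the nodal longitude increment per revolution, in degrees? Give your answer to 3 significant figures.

Semi-major axis a = 6371 + 1260 = 7631 km. Period T = 2π√(a³/μ) = 2π√(7631³/398600) = 6634.1 s = 110.57 min.
During one orbit Earth rotates (6634.1 / 86164) × 360° = 27.72°.

27.7°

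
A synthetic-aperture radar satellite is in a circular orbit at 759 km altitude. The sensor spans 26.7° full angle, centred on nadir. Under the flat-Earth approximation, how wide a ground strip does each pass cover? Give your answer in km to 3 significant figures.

Half-angle = 26.7°/2 = 13.35°.
Swath width ≈ 2h·tan(θ/2) = 2 × 759 × tan(13.35°) = 360.2 km.

360 km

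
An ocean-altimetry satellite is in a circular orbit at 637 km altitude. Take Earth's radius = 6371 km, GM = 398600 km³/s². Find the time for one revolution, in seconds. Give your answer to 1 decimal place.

Semi-major axis a = 6371 + 637 = 7008 km. Period T = 2π√(a³/μ) = 2π√(7008³/398600) = 5838.5 s = 97.31 min.

5838.5 seconds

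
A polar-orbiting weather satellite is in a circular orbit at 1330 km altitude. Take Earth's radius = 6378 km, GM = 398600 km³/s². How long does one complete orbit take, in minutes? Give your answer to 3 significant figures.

112 min

Semi-major axis a = 6378 + 1330 = 7708 km. Period T = 2π√(a³/μ) = 2π√(7708³/398600) = 6734.8 s = 112.25 min.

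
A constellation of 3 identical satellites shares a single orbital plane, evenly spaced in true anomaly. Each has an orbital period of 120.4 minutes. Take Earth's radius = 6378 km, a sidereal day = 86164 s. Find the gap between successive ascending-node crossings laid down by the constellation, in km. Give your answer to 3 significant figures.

T = 120.4 min = 7224.0 s.
Single-satellite node shift = (7224.0/86164) × 360° = 30.18°.
With 3 satellites evenly phased, successive equator crossings are 30.18/3 = 10.061° apart.
That is 10.061 × 111.3 = 1120 km at the equator.

1120 km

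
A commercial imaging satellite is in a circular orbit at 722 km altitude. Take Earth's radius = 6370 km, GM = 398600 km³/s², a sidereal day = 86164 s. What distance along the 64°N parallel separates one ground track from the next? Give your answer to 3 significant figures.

Semi-major axis a = 6370 + 722 = 7092 km. Period T = 2π√(a³/μ) = 2π√(7092³/398600) = 5943.8 s = 99.06 min.
Node shift per orbit = (5943.8/86164) × 360° = 24.83°.
Equatorial spacing = 24.83 × 111.2 km/° = 2761 km.
At 64° latitude, spacing = 2761 × cos(64°) = 1210 km.

1210 km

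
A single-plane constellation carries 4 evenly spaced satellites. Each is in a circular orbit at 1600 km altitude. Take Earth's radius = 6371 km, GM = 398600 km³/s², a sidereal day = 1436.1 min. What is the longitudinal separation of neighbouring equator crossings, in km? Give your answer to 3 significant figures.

Semi-major axis a = 6371 + 1600 = 7971 km. Period T = 2π√(a³/μ) = 2π√(7971³/398600) = 7082.4 s = 118.04 min.
Single-satellite node shift = (7082.4/86166) × 360° = 29.59°.
With 4 satellites evenly phased, successive equator crossings are 29.59/4 = 7.398° apart.
That is 7.398 × 111.2 = 823 km at the equator.

823 km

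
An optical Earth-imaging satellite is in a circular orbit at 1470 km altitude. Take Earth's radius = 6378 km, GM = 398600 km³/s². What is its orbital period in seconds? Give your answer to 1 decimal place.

Semi-major axis a = 6378 + 1470 = 7848 km. Period T = 2π√(a³/μ) = 2π√(7848³/398600) = 6919.1 s = 115.32 min.

6919.1 seconds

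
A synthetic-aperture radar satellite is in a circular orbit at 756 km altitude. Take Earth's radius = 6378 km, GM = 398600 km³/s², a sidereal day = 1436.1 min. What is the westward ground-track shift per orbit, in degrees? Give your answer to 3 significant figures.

Semi-major axis a = 6378 + 756 = 7134 km. Period T = 2π√(a³/μ) = 2π√(7134³/398600) = 5996.7 s = 99.94 min.
During one orbit Earth rotates (5996.7 / 86166) × 360° = 25.05°.

25.1°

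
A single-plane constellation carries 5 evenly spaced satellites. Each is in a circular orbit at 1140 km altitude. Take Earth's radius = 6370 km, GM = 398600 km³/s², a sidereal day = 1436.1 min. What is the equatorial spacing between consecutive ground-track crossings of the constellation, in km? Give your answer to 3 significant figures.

602 km

Semi-major axis a = 6370 + 1140 = 7510 km. Period T = 2π√(a³/μ) = 2π√(7510³/398600) = 6477.0 s = 107.95 min.
Single-satellite node shift = (6477.0/86166) × 360° = 27.06°.
With 5 satellites evenly phased, successive equator crossings are 27.06/5 = 5.412° apart.
That is 5.412 × 111.2 = 602 km at the equator.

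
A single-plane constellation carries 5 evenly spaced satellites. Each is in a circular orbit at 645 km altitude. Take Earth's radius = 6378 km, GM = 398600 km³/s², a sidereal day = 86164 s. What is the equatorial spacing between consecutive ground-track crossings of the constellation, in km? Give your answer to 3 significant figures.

545 km

Semi-major axis a = 6378 + 645 = 7023 km. Period T = 2π√(a³/μ) = 2π√(7023³/398600) = 5857.3 s = 97.62 min.
Single-satellite node shift = (5857.3/86164) × 360° = 24.47°.
With 5 satellites evenly phased, successive equator crossings are 24.47/5 = 4.894° apart.
That is 4.894 × 111.3 = 545 km at the equator.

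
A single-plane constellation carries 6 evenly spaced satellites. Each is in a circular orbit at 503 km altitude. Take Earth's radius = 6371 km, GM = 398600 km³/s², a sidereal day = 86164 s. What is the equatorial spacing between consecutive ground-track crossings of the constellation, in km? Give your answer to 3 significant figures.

Semi-major axis a = 6371 + 503 = 6874 km. Period T = 2π√(a³/μ) = 2π√(6874³/398600) = 5671.9 s = 94.53 min.
Single-satellite node shift = (5671.9/86164) × 360° = 23.70°.
With 6 satellites evenly phased, successive equator crossings are 23.70/6 = 3.950° apart.
That is 3.950 × 111.2 = 439 km at the equator.

439 km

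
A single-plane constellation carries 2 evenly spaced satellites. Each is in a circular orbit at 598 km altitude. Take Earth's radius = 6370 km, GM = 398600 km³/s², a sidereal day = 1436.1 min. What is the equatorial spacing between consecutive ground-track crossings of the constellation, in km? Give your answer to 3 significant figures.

Semi-major axis a = 6370 + 598 = 6968 km. Period T = 2π√(a³/μ) = 2π√(6968³/398600) = 5788.6 s = 96.48 min.
Single-satellite node shift = (5788.6/86166) × 360° = 24.18°.
With 2 satellites evenly phased, successive equator crossings are 24.18/2 = 12.092° apart.
That is 12.092 × 111.2 = 1344 km at the equator.

1340 km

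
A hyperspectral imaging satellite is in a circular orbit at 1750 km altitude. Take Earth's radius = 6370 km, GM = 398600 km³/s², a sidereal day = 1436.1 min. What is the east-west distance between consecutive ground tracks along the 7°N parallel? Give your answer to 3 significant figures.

3360 km

Semi-major axis a = 6370 + 1750 = 8120 km. Period T = 2π√(a³/μ) = 2π√(8120³/398600) = 7281.9 s = 121.37 min.
Node shift per orbit = (7281.9/86166) × 360° = 30.42°.
Equatorial spacing = 30.42 × 111.2 km/° = 3382 km.
At 7° latitude, spacing = 3382 × cos(7°) = 3357 km.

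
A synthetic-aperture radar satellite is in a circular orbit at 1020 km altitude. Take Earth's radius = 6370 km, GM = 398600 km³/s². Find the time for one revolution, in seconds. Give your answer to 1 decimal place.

Semi-major axis a = 6370 + 1020 = 7390 km. Period T = 2π√(a³/μ) = 2π√(7390³/398600) = 6322.3 s = 105.37 min.

6322.3 seconds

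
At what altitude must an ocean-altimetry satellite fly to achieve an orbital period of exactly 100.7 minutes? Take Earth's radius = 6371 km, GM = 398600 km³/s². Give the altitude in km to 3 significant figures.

799 km

T = 100.7 min = 6042.0 s.
From T = 2π√(a³/μ): a = (μ T²/4π²)^(1/3) = (398600 × 6042.0² / 4π²)^(1/3) = 7170 km.
Altitude h = a − R = 7170 − 6371 = 799 km.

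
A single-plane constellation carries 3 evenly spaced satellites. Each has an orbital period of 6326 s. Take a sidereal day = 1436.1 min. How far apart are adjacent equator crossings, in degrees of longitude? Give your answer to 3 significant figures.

Single-satellite node shift = (6326.0/86166) × 360° = 26.43°.
With 3 satellites evenly phased, successive equator crossings are 26.43/3 = 8.810° apart.

8.81°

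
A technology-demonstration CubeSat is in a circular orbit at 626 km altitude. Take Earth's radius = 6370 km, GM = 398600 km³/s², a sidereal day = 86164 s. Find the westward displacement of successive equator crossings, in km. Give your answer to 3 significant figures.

Semi-major axis a = 6370 + 626 = 6996 km. Period T = 2π√(a³/μ) = 2π√(6996³/398600) = 5823.5 s = 97.06 min.
During one orbit Earth rotates (5823.5 / 86164) × 360° = 24.33°.
At the equator that is 24.33° × (2π·6370/360) km/° = 24.33 × 111.2 = 2705 km.

2710 km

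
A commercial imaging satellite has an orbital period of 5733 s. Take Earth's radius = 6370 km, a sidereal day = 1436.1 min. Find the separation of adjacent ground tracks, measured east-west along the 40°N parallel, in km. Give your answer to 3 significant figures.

2040 km

Node shift per orbit = (5733.0/86166) × 360° = 23.95°.
Equatorial spacing = 23.95 × 111.2 km/° = 2663 km.
At 40° latitude, spacing = 2663 × cos(40°) = 2040 km.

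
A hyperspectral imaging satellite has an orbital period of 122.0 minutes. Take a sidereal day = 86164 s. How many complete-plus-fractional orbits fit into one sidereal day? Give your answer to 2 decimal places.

11.77

T = 122.0 min = 7320.0 s.
Orbits per sidereal day = 86164 / 7320.0 = 11.771.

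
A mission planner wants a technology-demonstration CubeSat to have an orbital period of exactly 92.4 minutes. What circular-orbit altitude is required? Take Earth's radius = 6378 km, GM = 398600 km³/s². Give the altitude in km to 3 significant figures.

T = 92.4 min = 5544.0 s.
From T = 2π√(a³/μ): a = (μ T²/4π²)^(1/3) = (398600 × 5544.0² / 4π²)^(1/3) = 6770 km.
Altitude h = a − R = 6770 − 6378 = 392 km.

392 km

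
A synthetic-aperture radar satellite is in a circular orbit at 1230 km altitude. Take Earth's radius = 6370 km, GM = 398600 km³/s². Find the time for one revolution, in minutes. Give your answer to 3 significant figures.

Semi-major axis a = 6370 + 1230 = 7600 km. Period T = 2π√(a³/μ) = 2π√(7600³/398600) = 6593.7 s = 109.90 min.

110 min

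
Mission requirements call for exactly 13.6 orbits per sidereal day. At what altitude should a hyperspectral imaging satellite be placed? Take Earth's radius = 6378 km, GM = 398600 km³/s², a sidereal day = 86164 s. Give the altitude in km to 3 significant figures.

1020 km

Required period T = 86164 / 13.6 = 6335.6 s.
From T = 2π√(a³/μ): a = (μ T²/4π²)^(1/3) = (398600 × 6335.6² / 4π²)^(1/3) = 7400 km.
Altitude h = a − R = 7400 − 6378 = 1022 km.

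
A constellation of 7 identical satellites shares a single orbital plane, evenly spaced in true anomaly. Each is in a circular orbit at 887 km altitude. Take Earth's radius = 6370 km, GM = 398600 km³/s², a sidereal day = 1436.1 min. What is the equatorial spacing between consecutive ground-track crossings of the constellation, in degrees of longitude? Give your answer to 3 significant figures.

Semi-major axis a = 6370 + 887 = 7257 km. Period T = 2π√(a³/μ) = 2π√(7257³/398600) = 6152.4 s = 102.54 min.
Single-satellite node shift = (6152.4/86166) × 360° = 25.70°.
With 7 satellites evenly phased, successive equator crossings are 25.70/7 = 3.672° apart.

3.67°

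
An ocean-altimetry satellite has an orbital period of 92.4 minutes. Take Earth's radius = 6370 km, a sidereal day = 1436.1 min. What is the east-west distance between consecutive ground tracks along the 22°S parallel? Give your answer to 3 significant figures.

T = 92.4 min = 5544.0 s.
Node shift per orbit = (5544.0/86166) × 360° = 23.16°.
Equatorial spacing = 23.16 × 111.2 km/° = 2575 km.
At 22° latitude, spacing = 2575 × cos(22°) = 2388 km.

2390 km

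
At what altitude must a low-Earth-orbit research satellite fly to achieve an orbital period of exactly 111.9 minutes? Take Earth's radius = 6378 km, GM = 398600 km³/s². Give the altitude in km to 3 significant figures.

1310 km

T = 111.9 min = 6714.0 s.
From T = 2π√(a³/μ): a = (μ T²/4π²)^(1/3) = (398600 × 6714.0² / 4π²)^(1/3) = 7692 km.
Altitude h = a − R = 7692 − 6378 = 1314 km.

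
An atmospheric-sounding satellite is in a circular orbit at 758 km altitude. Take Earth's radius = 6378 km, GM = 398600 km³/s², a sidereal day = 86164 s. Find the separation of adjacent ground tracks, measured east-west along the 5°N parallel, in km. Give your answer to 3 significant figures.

Semi-major axis a = 6378 + 758 = 7136 km. Period T = 2π√(a³/μ) = 2π√(7136³/398600) = 5999.2 s = 99.99 min.
Node shift per orbit = (5999.2/86164) × 360° = 25.07°.
Equatorial spacing = 25.07 × 111.3 km/° = 2790 km.
At 5° latitude, spacing = 2790 × cos(5°) = 2780 km.

2780 km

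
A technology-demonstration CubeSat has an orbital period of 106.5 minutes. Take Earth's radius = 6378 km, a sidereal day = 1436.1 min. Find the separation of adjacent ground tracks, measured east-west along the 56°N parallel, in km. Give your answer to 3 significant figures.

1660 km

T = 106.5 min = 6390.0 s.
Node shift per orbit = (6390.0/86166) × 360° = 26.70°.
Equatorial spacing = 26.70 × 111.3 km/° = 2972 km.
At 56° latitude, spacing = 2972 × cos(56°) = 1662 km.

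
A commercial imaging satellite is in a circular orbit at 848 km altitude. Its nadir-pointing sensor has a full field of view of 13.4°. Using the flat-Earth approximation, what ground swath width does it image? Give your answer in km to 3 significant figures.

199 km

Half-angle = 13.4°/2 = 6.7°.
Swath width ≈ 2h·tan(θ/2) = 2 × 848 × tan(6.7°) = 199.2 km.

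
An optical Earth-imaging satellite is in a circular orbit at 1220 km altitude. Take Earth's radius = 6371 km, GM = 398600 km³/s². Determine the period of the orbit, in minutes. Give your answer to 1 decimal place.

Semi-major axis a = 6371 + 1220 = 7591 km. Period T = 2π√(a³/μ) = 2π√(7591³/398600) = 6582.0 s = 109.70 min.

109.7 min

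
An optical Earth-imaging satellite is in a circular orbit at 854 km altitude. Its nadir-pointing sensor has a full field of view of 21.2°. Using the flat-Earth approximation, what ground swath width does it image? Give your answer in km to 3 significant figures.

320 km

Half-angle = 21.2°/2 = 10.6°.
Swath width ≈ 2h·tan(θ/2) = 2 × 854 × tan(10.6°) = 319.6 km.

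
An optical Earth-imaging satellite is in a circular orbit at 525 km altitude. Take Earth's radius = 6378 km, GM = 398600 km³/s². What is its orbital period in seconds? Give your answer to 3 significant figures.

Semi-major axis a = 6378 + 525 = 6903 km. Period T = 2π√(a³/μ) = 2π√(6903³/398600) = 5707.8 s = 95.13 min.

5710 seconds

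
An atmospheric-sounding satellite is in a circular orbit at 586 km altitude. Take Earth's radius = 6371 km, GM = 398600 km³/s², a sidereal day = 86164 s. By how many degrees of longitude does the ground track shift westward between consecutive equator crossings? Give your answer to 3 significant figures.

24.1°

Semi-major axis a = 6371 + 586 = 6957 km. Period T = 2π√(a³/μ) = 2π√(6957³/398600) = 5774.9 s = 96.25 min.
During one orbit Earth rotates (5774.9 / 86164) × 360° = 24.13°.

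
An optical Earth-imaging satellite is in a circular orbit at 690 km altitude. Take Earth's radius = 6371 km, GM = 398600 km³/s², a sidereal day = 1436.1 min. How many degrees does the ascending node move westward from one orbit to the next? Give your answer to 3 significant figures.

Semi-major axis a = 6371 + 690 = 7061 km. Period T = 2π√(a³/μ) = 2π√(7061³/398600) = 5904.9 s = 98.41 min.
During one orbit Earth rotates (5904.9 / 86166) × 360° = 24.67°.

24.7°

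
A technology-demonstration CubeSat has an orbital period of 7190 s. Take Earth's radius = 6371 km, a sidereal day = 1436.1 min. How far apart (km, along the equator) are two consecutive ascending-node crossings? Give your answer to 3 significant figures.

During one orbit Earth rotates (7190.0 / 86166) × 360° = 30.04°.
At the equator that is 30.04° × (2π·6371/360) km/° = 30.04 × 111.2 = 3340 km.

3340 km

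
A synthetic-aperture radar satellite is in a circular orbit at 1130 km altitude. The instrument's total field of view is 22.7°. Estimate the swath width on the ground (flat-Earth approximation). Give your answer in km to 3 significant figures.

454 km

Half-angle = 22.7°/2 = 11.35°.
Swath width ≈ 2h·tan(θ/2) = 2 × 1130 × tan(11.35°) = 453.6 km.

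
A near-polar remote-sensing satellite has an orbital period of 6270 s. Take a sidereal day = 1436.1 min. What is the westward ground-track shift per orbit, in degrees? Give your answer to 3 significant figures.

26.2°

During one orbit Earth rotates (6270.0 / 86166) × 360° = 26.20°.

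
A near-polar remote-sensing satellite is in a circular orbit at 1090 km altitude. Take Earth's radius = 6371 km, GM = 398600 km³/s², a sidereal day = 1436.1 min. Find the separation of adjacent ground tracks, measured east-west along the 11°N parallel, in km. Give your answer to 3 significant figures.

Semi-major axis a = 6371 + 1090 = 7461 km. Period T = 2π√(a³/μ) = 2π√(7461³/398600) = 6413.7 s = 106.89 min.
Node shift per orbit = (6413.7/86166) × 360° = 26.80°.
Equatorial spacing = 26.80 × 111.2 km/° = 2980 km.
At 11° latitude, spacing = 2980 × cos(11°) = 2925 km.

2920 km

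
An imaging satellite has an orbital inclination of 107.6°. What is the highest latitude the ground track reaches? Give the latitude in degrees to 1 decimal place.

72.4°

Retrograde orbit: the ground track reaches ±(180° − i) = ±(180 − 107.6) = ±72.4°.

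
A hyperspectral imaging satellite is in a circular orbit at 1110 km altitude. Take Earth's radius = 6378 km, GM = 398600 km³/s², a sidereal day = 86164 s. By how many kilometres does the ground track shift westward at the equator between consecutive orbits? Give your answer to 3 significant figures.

Semi-major axis a = 6378 + 1110 = 7488 km. Period T = 2π√(a³/μ) = 2π√(7488³/398600) = 6448.5 s = 107.48 min.
During one orbit Earth rotates (6448.5 / 86164) × 360° = 26.94°.
At the equator that is 26.94° × (2π·6378/360) km/° = 26.94 × 111.3 = 2999 km.

3000 km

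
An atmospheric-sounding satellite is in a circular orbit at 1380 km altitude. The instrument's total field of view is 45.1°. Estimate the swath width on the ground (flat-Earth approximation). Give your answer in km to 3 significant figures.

1150 km

Half-angle = 45.1°/2 = 22.55°.
Swath width ≈ 2h·tan(θ/2) = 2 × 1380 × tan(22.55°) = 1146.1 km.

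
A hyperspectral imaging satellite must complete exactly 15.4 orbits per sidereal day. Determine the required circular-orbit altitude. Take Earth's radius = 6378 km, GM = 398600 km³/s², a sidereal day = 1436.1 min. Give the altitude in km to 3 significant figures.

434 km

Required period T = 86166 / 15.4 = 5595.2 s.
From T = 2π√(a³/μ): a = (μ T²/4π²)^(1/3) = (398600 × 5595.2² / 4π²)^(1/3) = 6812 km.
Altitude h = a − R = 6812 − 6378 = 434 km.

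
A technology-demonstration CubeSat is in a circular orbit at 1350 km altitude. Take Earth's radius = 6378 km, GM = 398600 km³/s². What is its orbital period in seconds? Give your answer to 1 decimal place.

6761.0 seconds

Semi-major axis a = 6378 + 1350 = 7728 km. Period T = 2π√(a³/μ) = 2π√(7728³/398600) = 6761.0 s = 112.68 min.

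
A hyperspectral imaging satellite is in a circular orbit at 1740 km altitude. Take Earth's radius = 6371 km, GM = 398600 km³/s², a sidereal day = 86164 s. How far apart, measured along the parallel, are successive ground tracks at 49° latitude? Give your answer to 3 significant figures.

Semi-major axis a = 6371 + 1740 = 8111 km. Period T = 2π√(a³/μ) = 2π√(8111³/398600) = 7269.8 s = 121.16 min.
Node shift per orbit = (7269.8/86164) × 360° = 30.37°.
Equatorial spacing = 30.37 × 111.2 km/° = 3377 km.
At 49° latitude, spacing = 3377 × cos(49°) = 2216 km.

2220 km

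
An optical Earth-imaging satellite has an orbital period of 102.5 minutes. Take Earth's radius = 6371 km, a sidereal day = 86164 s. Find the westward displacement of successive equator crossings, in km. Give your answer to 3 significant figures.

T = 102.5 min = 6150.0 s.
During one orbit Earth rotates (6150.0 / 86164) × 360° = 25.70°.
At the equator that is 25.70° × (2π·6371/360) km/° = 25.70 × 111.2 = 2857 km.

2860 km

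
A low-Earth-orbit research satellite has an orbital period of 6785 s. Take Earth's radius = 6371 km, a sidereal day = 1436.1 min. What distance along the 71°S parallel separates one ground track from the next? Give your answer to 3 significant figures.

1030 km

Node shift per orbit = (6785.0/86166) × 360° = 28.35°.
Equatorial spacing = 28.35 × 111.2 km/° = 3152 km.
At 71° latitude, spacing = 3152 × cos(71°) = 1026 km.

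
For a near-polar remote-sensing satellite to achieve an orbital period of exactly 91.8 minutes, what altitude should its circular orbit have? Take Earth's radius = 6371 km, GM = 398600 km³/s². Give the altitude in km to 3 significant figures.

T = 91.8 min = 5508.0 s.
From T = 2π√(a³/μ): a = (μ T²/4π²)^(1/3) = (398600 × 5508.0² / 4π²)^(1/3) = 6741 km.
Altitude h = a − R = 6741 − 6371 = 370 km.

370 km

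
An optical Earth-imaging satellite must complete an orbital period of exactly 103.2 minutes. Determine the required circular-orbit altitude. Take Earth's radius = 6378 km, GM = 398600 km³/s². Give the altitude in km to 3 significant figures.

910 km

T = 103.2 min = 6192.0 s.
From T = 2π√(a³/μ): a = (μ T²/4π²)^(1/3) = (398600 × 6192.0² / 4π²)^(1/3) = 7288 km.
Altitude h = a − R = 7288 − 6378 = 910 km.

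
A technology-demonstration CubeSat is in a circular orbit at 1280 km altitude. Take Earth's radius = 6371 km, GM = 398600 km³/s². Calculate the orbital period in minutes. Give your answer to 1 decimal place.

111.0 min

Semi-major axis a = 6371 + 1280 = 7651 km. Period T = 2π√(a³/μ) = 2π√(7651³/398600) = 6660.2 s = 111.00 min.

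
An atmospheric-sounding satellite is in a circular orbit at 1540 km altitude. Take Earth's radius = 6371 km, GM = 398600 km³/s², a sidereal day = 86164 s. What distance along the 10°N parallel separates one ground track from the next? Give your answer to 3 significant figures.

3200 km

Semi-major axis a = 6371 + 1540 = 7911 km. Period T = 2π√(a³/μ) = 2π√(7911³/398600) = 7002.6 s = 116.71 min.
Node shift per orbit = (7002.6/86164) × 360° = 29.26°.
Equatorial spacing = 29.26 × 111.2 km/° = 3253 km.
At 10° latitude, spacing = 3253 × cos(10°) = 3204 km.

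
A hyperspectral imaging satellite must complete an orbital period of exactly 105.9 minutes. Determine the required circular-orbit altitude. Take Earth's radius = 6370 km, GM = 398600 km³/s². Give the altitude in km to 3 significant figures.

1040 km

T = 105.9 min = 6354.0 s.
From T = 2π√(a³/μ): a = (μ T²/4π²)^(1/3) = (398600 × 6354.0² / 4π²)^(1/3) = 7415 km.
Altitude h = a − R = 7415 − 6370 = 1045 km.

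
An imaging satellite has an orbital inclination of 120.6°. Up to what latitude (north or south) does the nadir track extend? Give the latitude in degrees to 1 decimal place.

Retrograde orbit: the ground track reaches ±(180° − i) = ±(180 − 120.6) = ±59.4°.

59.4°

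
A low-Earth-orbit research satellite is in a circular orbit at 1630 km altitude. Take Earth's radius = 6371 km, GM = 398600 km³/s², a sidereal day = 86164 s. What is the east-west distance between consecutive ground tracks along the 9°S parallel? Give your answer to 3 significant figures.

Semi-major axis a = 6371 + 1630 = 8001 km. Period T = 2π√(a³/μ) = 2π√(8001³/398600) = 7122.4 s = 118.71 min.
Node shift per orbit = (7122.4/86164) × 360° = 29.76°.
Equatorial spacing = 29.76 × 111.2 km/° = 3309 km.
At 9° latitude, spacing = 3309 × cos(9°) = 3268 km.

3270 km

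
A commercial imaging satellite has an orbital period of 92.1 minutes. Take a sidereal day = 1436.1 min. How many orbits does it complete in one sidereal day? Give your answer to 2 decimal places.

T = 92.1 min = 5526.0 s.
Orbits per sidereal day = 86166 / 5526.0 = 15.593.

15.59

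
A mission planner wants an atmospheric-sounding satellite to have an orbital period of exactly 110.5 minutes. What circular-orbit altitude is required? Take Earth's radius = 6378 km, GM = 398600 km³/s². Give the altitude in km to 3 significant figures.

1250 km

T = 110.5 min = 6630.0 s.
From T = 2π√(a³/μ): a = (μ T²/4π²)^(1/3) = (398600 × 6630.0² / 4π²)^(1/3) = 7628 km.
Altitude h = a − R = 7628 − 6378 = 1250 km.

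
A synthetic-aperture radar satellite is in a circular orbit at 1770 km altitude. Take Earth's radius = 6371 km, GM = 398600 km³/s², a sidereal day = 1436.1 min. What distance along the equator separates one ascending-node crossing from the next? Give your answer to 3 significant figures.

3400 km

Semi-major axis a = 6371 + 1770 = 8141 km. Period T = 2π√(a³/μ) = 2π√(8141³/398600) = 7310.2 s = 121.84 min.
During one orbit Earth rotates (7310.2 / 86166) × 360° = 30.54°.
At the equator that is 30.54° × (2π·6371/360) km/° = 30.54 × 111.2 = 3396 km.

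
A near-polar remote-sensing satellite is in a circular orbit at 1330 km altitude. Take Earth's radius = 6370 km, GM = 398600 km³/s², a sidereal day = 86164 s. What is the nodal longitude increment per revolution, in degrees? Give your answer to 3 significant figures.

28.1°

Semi-major axis a = 6370 + 1330 = 7700 km. Period T = 2π√(a³/μ) = 2π√(7700³/398600) = 6724.3 s = 112.07 min.
During one orbit Earth rotates (6724.3 / 86164) × 360° = 28.09°.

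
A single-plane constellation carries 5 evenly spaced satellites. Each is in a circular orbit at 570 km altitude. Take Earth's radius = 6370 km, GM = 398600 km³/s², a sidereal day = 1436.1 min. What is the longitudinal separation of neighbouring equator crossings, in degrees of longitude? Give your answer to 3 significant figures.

4.81°

Semi-major axis a = 6370 + 570 = 6940 km. Period T = 2π√(a³/μ) = 2π√(6940³/398600) = 5753.7 s = 95.90 min.
Single-satellite node shift = (5753.7/86166) × 360° = 24.04°.
With 5 satellites evenly phased, successive equator crossings are 24.04/5 = 4.808° apart.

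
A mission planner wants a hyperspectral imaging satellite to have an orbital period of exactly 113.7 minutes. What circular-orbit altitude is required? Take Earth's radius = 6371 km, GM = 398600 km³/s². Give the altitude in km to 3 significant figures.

T = 113.7 min = 6822.0 s.
From T = 2π√(a³/μ): a = (μ T²/4π²)^(1/3) = (398600 × 6822.0² / 4π²)^(1/3) = 7774 km.
Altitude h = a − R = 7774 − 6371 = 1403 km.

1400 km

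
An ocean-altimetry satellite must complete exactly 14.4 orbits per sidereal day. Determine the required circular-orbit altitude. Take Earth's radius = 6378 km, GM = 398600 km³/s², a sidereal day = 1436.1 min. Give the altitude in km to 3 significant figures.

746 km

Required period T = 86166 / 14.4 = 5983.8 s.
From T = 2π√(a³/μ): a = (μ T²/4π²)^(1/3) = (398600 × 5983.8² / 4π²)^(1/3) = 7124 km.
Altitude h = a − R = 7124 − 6378 = 746 km.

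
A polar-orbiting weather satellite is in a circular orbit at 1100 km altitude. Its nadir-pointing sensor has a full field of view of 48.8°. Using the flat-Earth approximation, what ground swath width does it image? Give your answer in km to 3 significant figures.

Half-angle = 48.8°/2 = 24.4°.
Swath width ≈ 2h·tan(θ/2) = 2 × 1100 × tan(24.4°) = 998.0 km.

998 km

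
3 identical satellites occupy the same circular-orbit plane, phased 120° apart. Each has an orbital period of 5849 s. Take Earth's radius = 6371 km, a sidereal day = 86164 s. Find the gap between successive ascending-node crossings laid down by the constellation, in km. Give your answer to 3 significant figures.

Single-satellite node shift = (5849.0/86164) × 360° = 24.44°.
With 3 satellites evenly phased, successive equator crossings are 24.44/3 = 8.146° apart.
That is 8.146 × 111.2 = 906 km at the equator.

906 km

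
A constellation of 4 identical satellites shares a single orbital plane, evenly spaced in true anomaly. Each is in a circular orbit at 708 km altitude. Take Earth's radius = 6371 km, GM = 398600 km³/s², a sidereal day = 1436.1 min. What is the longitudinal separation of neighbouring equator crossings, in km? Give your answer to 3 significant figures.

688 km

Semi-major axis a = 6371 + 708 = 7079 km. Period T = 2π√(a³/μ) = 2π√(7079³/398600) = 5927.5 s = 98.79 min.
Single-satellite node shift = (5927.5/86166) × 360° = 24.76°.
With 4 satellites evenly phased, successive equator crossings are 24.76/4 = 6.191° apart.
That is 6.191 × 111.2 = 688 km at the equator.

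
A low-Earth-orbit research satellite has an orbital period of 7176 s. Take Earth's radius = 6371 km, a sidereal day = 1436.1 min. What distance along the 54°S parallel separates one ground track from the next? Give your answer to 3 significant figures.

1960 km

Node shift per orbit = (7176.0/86166) × 360° = 29.98°.
Equatorial spacing = 29.98 × 111.2 km/° = 3334 km.
At 54° latitude, spacing = 3334 × cos(54°) = 1960 km.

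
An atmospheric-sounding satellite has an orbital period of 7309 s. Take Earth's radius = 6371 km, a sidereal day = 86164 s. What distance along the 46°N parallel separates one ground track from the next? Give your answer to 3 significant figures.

2360 km

Node shift per orbit = (7309.0/86164) × 360° = 30.54°.
Equatorial spacing = 30.54 × 111.2 km/° = 3396 km.
At 46° latitude, spacing = 3396 × cos(46°) = 2359 km.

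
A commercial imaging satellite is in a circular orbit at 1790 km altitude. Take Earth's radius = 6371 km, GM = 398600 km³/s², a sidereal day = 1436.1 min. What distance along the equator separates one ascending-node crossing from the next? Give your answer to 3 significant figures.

Semi-major axis a = 6371 + 1790 = 8161 km. Period T = 2π√(a³/μ) = 2π√(8161³/398600) = 7337.1 s = 122.29 min.
During one orbit Earth rotates (7337.1 / 86166) × 360° = 30.65°.
At the equator that is 30.65° × (2π·6371/360) km/° = 30.65 × 111.2 = 3409 km.

3410 km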